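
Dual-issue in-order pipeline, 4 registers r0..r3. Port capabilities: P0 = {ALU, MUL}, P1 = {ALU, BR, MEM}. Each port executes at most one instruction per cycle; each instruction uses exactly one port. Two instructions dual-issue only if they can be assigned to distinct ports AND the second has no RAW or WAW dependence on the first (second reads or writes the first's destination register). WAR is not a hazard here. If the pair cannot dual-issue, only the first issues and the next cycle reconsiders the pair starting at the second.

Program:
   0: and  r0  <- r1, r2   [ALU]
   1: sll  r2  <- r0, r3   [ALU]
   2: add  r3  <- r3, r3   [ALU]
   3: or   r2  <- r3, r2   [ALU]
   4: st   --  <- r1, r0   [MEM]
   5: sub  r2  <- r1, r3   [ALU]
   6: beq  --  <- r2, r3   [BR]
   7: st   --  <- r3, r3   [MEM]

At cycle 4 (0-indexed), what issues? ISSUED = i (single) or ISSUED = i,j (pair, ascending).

[0] i0  and.ALU  -- RAW r0
[1] i1+i2  sll.ALU/add.ALU  -- dual
[2] i3+i4  or.ALU/st.MEM  -- dual
[3] i5  sub.ALU  -- RAW r2
[4] i6  beq.BR  -- no-port BR/MEM
[5] i7  st.MEM  -- tail

ISSUED = 6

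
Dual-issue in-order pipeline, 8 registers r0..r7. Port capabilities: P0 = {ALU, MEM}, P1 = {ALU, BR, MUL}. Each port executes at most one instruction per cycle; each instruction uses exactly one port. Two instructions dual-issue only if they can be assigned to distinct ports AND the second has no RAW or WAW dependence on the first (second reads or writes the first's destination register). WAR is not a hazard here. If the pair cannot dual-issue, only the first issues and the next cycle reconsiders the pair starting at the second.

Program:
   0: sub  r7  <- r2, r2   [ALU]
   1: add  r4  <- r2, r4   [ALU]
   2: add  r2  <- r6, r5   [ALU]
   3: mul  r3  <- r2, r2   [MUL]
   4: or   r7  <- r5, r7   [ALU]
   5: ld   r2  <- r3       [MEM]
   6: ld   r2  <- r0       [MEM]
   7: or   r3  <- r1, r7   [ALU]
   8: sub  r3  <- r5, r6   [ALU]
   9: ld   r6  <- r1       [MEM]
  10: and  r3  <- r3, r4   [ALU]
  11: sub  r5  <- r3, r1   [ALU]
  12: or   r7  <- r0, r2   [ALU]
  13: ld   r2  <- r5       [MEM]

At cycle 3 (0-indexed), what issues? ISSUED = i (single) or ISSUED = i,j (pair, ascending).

ISSUED = 5

[0] i0&i1  sub;add  -- dual
[1] i2  add  -- RAW r2
[2] i3&i4  mul;or  -- dual
[3] i5  ld  -- no-port MEM/MEM
[4] i6&i7  ld;or  -- dual
[5] i8&i9  sub;ld  -- dual
[6] i10  and  -- RAW r3
[7] i11&i12  sub;or  -- dual
[8] i13  ld  -- tail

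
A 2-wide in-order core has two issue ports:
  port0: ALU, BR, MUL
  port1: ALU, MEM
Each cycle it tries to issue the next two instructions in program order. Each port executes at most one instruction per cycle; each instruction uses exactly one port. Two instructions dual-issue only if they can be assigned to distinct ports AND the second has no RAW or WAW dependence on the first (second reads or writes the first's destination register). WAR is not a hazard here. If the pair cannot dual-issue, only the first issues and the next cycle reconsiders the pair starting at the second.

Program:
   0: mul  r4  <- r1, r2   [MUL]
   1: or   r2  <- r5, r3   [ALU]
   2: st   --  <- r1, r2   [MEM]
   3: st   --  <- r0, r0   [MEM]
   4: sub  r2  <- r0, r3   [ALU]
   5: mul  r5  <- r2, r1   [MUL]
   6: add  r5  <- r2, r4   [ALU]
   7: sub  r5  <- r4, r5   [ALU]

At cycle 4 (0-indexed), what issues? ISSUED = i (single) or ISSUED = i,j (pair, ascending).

0. mul+or @i0/i1  | pair
1. st @i2  | no-port MEM/MEM
2. st+sub @i3/i4  | pair
3. mul @i5  | WAW r5
4. add @i6  | RAW+WAW r5
5. sub @i7  | tail

ISSUED = 6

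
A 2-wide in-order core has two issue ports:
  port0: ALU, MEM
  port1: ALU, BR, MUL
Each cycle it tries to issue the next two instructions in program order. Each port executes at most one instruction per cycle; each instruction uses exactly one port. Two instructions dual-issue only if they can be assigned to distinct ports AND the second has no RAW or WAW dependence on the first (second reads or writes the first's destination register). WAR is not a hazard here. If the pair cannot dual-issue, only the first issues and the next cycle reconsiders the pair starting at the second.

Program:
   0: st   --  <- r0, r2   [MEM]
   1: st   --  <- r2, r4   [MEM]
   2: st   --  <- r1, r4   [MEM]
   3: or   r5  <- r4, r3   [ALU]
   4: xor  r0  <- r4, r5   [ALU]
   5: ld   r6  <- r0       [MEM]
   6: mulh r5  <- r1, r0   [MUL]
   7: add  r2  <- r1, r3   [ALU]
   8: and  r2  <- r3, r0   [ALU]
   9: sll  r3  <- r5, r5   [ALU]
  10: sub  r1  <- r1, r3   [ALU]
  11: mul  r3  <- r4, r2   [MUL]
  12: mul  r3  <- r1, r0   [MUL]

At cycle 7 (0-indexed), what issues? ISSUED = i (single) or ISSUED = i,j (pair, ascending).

c0: i0 st  no-port MEM/MEM
c1: i1 st  no-port MEM/MEM
c2: i2/i3 st/or  pair
c3: i4 xor  RAW r0
c4: i5/i6 ld/mulh  pair
c5: i7 add  WAW r2
c6: i8/i9 and/sll  pair
c7: i10/i11 sub/mul  pair
c8: i12 mul  tail

ISSUED = 10,11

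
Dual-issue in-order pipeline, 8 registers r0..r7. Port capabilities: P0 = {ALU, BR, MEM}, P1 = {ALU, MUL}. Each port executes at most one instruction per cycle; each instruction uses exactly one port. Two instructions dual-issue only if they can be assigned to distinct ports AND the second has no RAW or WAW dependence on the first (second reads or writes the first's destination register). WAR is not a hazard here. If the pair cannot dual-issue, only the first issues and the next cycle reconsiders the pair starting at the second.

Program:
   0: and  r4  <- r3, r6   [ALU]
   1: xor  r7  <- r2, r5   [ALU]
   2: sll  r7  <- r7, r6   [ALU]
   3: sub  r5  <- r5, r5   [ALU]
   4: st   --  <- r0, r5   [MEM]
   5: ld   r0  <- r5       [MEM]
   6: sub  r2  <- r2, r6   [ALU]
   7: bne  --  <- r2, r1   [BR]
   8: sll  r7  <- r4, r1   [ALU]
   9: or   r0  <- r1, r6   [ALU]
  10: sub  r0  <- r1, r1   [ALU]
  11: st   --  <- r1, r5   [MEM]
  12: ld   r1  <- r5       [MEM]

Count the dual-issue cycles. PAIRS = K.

PAIRS = 5

c0: i0,i1 and.ALU+xor.ALU  pair
c1: i2,i3 sll.ALU+sub.ALU  pair
c2: i4 st.MEM  no-port MEM/MEM
c3: i5,i6 ld.MEM+sub.ALU  pair
c4: i7,i8 bne.BR+sll.ALU  pair
c5: i9 or.ALU  WAW r0
c6: i10,i11 sub.ALU+st.MEM  pair
c7: i12 ld.MEM  tail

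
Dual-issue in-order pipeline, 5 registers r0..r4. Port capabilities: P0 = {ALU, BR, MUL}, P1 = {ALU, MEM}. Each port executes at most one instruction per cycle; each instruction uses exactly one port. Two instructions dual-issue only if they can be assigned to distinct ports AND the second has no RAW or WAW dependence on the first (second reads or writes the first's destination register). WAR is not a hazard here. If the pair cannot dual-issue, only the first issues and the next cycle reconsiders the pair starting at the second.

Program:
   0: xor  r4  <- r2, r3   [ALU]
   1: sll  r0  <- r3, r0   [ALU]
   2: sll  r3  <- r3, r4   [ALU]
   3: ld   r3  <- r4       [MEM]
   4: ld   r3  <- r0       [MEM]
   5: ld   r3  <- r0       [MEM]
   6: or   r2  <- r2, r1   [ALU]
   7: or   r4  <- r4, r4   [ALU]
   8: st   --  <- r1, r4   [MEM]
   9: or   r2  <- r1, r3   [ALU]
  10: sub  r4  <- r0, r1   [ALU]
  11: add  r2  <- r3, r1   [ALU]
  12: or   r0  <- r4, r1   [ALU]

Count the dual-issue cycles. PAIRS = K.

PAIRS = 4

#0 head=0: xor.ALU sll.ALU i0+i1 pair
#1 head=2: sll.ALU i2 WAW r3
#2 head=3: ld.MEM i3 no-port MEM/MEM
#3 head=4: ld.MEM i4 no-port MEM/MEM
#4 head=5: ld.MEM or.ALU i5+i6 pair
#5 head=7: or.ALU i7 RAW r4
#6 head=8: st.MEM or.ALU i8+i9 pair
#7 head=10: sub.ALU add.ALU i10+i11 pair
#8 head=12: or.ALU i12 tail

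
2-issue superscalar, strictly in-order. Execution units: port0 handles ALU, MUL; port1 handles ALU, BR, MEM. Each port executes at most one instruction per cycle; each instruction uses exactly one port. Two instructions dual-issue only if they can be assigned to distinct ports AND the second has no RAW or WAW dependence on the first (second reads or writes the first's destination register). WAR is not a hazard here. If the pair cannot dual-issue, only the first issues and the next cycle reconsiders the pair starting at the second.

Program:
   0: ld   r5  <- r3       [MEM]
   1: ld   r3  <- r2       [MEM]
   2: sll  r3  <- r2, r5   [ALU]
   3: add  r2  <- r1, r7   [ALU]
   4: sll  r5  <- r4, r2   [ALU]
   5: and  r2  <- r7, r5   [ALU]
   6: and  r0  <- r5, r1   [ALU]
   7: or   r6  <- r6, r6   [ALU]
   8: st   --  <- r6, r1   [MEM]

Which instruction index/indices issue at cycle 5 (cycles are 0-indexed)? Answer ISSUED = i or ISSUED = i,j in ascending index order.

ISSUED = 7

t=0 i0:ld.MEM ; no-port MEM/MEM
t=1 i1:ld.MEM ; WAW r3
t=2 i2+i3:sll.ALU add.ALU ; 2-wide
t=3 i4:sll.ALU ; RAW r5
t=4 i5+i6:and.ALU and.ALU ; 2-wide
t=5 i7:or.ALU ; RAW r6
t=6 i8:st.MEM ; tail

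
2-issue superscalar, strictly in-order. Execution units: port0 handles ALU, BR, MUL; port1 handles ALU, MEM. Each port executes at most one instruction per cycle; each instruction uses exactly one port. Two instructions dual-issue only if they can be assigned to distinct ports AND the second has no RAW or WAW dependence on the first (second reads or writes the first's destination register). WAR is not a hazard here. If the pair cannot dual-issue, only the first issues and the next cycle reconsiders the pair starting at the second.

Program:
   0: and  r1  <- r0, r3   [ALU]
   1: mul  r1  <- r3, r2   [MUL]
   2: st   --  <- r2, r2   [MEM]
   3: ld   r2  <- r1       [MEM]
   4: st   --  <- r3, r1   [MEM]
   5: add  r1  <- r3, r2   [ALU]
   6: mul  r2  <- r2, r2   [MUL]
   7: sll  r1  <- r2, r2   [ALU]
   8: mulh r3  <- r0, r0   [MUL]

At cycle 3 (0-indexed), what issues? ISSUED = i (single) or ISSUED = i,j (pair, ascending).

ISSUED = 4,5

[0] i0  and.ALU  -- WAW r1
[1] i1&i2  mul.MUL+st.MEM  -- 2-wide
[2] i3  ld.MEM  -- no-port MEM/MEM
[3] i4&i5  st.MEM+add.ALU  -- 2-wide
[4] i6  mul.MUL  -- RAW r2
[5] i7&i8  sll.ALU+mulh.MUL  -- 2-wide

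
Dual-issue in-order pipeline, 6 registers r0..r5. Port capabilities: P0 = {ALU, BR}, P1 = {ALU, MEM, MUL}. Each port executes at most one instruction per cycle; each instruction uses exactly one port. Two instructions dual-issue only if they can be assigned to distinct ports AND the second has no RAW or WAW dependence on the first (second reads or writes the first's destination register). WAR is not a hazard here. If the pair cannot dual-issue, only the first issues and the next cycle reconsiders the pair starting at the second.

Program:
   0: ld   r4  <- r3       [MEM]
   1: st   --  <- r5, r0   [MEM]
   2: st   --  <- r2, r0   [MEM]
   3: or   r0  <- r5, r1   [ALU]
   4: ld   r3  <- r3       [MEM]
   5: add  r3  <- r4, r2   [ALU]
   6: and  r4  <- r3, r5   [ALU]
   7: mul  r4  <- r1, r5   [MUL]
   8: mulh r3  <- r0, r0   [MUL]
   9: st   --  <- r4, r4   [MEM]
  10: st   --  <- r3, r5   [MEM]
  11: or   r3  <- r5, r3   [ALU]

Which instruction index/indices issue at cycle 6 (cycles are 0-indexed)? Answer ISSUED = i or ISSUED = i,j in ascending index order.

ISSUED = 7

0. ld @i0  | no-port MEM/MEM
1. st @i1  | no-port MEM/MEM
2. st or @i2&i3  | pair
3. ld @i4  | WAW r3
4. add @i5  | RAW r3
5. and @i6  | WAW r4
6. mul @i7  | no-port MUL/MUL
7. mulh @i8  | no-port MUL/MEM
8. st @i9  | no-port MEM/MEM
9. st or @i10&i11  | pair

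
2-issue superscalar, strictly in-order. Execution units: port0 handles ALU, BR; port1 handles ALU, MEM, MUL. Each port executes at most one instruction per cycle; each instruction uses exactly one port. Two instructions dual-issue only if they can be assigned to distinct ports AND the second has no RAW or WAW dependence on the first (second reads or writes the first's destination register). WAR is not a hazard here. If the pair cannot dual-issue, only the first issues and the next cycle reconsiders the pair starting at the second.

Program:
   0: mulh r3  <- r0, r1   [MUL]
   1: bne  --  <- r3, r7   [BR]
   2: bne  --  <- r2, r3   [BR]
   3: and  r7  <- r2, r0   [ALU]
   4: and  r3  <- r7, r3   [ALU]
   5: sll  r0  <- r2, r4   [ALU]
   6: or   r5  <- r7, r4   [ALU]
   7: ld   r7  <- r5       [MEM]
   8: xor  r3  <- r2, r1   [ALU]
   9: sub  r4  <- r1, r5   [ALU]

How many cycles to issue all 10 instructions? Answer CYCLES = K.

CYCLES = 7

[0] i0  mulh.MUL  -- RAW r3
[1] i1  bne.BR  -- no-port BR/BR
[2] i2&i3  bne.BR and.ALU  -- pair
[3] i4&i5  and.ALU sll.ALU  -- pair
[4] i6  or.ALU  -- RAW r5
[5] i7&i8  ld.MEM xor.ALU  -- pair
[6] i9  sub.ALU  -- tail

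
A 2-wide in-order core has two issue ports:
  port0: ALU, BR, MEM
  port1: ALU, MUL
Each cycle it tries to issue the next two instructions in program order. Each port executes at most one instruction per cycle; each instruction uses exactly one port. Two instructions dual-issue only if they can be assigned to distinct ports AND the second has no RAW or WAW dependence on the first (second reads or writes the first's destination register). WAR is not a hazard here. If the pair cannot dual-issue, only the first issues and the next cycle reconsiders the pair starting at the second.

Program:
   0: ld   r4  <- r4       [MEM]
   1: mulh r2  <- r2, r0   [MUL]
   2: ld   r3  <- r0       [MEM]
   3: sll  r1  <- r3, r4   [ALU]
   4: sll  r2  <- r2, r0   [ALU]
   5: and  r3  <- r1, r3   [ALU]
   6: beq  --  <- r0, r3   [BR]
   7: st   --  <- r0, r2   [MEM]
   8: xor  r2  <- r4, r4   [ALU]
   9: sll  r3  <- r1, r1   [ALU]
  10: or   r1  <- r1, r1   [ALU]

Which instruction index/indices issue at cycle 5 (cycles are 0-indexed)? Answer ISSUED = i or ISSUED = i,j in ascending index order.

ISSUED = 7,8

[0] i0/i1  ld.MEM;mulh.MUL  -- dual
[1] i2  ld.MEM  -- RAW r3
[2] i3/i4  sll.ALU;sll.ALU  -- dual
[3] i5  and.ALU  -- RAW r3
[4] i6  beq.BR  -- no-port BR/MEM
[5] i7/i8  st.MEM;xor.ALU  -- dual
[6] i9/i10  sll.ALU;or.ALU  -- dual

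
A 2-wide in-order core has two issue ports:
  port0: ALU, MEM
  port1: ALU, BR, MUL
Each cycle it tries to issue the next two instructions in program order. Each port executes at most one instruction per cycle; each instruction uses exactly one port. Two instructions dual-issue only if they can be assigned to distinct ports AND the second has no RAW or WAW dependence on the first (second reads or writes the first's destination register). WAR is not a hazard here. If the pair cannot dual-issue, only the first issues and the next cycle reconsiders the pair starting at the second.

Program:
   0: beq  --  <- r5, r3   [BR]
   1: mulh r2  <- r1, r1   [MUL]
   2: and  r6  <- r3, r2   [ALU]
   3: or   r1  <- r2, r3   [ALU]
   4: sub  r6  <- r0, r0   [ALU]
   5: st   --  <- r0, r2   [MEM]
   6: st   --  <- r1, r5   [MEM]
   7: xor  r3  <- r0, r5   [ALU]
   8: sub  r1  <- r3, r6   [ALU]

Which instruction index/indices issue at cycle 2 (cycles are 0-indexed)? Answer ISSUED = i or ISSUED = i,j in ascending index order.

  cy0 -> i0 (beq.BR) no-port BR/MUL
  cy1 -> i1 (mulh.MUL) RAW r2
  cy2 -> i2/i3 (and.ALU/or.ALU) dual
  cy3 -> i4/i5 (sub.ALU/st.MEM) dual
  cy4 -> i6/i7 (st.MEM/xor.ALU) dual
  cy5 -> i8 (sub.ALU) tail

ISSUED = 2,3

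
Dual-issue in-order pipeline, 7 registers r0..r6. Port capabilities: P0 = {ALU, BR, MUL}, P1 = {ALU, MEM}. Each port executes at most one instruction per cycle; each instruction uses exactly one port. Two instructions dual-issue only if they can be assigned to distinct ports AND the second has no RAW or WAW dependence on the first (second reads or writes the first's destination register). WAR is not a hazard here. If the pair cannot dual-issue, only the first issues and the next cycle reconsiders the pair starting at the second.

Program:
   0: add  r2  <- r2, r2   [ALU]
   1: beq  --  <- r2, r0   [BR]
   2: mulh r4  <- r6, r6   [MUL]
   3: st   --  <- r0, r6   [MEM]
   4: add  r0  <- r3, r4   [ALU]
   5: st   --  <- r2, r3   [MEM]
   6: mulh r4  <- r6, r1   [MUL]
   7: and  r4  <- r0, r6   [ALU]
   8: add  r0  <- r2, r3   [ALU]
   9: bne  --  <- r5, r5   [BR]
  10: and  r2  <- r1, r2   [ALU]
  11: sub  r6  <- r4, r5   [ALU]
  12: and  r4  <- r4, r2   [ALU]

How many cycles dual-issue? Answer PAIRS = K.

PAIRS = 5

t=0 i0:add.ALU ; RAW r2
t=1 i1:beq.BR ; no-port BR/MUL
t=2 i2/i3:mulh.MUL st.MEM ; pair
t=3 i4/i5:add.ALU st.MEM ; pair
t=4 i6:mulh.MUL ; WAW r4
t=5 i7/i8:and.ALU add.ALU ; pair
t=6 i9/i10:bne.BR and.ALU ; pair
t=7 i11/i12:sub.ALU and.ALU ; pair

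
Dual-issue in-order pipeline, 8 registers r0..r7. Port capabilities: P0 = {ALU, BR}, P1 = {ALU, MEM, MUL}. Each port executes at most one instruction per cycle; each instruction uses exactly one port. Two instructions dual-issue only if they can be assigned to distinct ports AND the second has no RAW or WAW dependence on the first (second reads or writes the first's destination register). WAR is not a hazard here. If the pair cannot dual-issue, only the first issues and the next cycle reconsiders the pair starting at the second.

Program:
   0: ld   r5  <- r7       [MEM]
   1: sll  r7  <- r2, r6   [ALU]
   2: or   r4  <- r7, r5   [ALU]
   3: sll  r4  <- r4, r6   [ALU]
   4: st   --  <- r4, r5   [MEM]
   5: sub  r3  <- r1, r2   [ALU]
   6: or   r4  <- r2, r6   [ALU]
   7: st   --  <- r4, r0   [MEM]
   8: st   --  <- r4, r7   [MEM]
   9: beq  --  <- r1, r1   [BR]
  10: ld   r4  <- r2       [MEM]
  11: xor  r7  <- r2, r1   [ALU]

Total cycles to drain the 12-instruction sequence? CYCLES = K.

  cy0 -> i0&i1 (ld.MEM sll.ALU) 2-wide
  cy1 -> i2 (or.ALU) RAW+WAW r4
  cy2 -> i3 (sll.ALU) RAW r4
  cy3 -> i4&i5 (st.MEM sub.ALU) 2-wide
  cy4 -> i6 (or.ALU) RAW r4
  cy5 -> i7 (st.MEM) no-port MEM/MEM
  cy6 -> i8&i9 (st.MEM beq.BR) 2-wide
  cy7 -> i10&i11 (ld.MEM xor.ALU) 2-wide

CYCLES = 8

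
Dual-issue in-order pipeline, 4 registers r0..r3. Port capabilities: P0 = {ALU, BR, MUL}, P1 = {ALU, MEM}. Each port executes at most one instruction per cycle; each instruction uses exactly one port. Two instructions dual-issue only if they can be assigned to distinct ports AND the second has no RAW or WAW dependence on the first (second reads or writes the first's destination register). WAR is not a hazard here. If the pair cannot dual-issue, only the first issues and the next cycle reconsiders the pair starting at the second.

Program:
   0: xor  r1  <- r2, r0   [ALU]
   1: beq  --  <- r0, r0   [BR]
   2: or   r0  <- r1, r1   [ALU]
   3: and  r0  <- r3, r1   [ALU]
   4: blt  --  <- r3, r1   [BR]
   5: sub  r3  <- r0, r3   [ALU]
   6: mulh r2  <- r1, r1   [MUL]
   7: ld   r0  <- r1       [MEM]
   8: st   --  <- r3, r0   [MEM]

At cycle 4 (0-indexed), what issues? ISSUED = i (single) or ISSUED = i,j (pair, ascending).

ISSUED = 7

#0 head=0: xor.ALU/beq.BR i0&i1 pair
#1 head=2: or.ALU i2 WAW r0
#2 head=3: and.ALU/blt.BR i3&i4 pair
#3 head=5: sub.ALU/mulh.MUL i5&i6 pair
#4 head=7: ld.MEM i7 no-port MEM/MEM
#5 head=8: st.MEM i8 tail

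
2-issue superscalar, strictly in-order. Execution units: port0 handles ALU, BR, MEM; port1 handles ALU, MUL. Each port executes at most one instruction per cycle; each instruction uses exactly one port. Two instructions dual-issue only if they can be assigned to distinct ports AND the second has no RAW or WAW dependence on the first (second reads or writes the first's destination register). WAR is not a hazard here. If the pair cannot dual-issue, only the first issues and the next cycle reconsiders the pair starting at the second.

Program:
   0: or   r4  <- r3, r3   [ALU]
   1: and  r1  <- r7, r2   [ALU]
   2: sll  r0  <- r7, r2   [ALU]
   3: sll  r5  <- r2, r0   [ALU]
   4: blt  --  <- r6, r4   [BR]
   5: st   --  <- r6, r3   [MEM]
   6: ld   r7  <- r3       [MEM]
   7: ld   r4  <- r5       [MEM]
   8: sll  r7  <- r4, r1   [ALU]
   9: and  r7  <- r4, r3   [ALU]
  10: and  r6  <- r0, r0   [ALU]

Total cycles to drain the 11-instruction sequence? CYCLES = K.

CYCLES = 8

  cy0 -> i0+i1 (or.ALU;and.ALU) 2-wide
  cy1 -> i2 (sll.ALU) RAW r0
  cy2 -> i3+i4 (sll.ALU;blt.BR) 2-wide
  cy3 -> i5 (st.MEM) no-port MEM/MEM
  cy4 -> i6 (ld.MEM) no-port MEM/MEM
  cy5 -> i7 (ld.MEM) RAW r4
  cy6 -> i8 (sll.ALU) WAW r7
  cy7 -> i9+i10 (and.ALU;and.ALU) 2-wide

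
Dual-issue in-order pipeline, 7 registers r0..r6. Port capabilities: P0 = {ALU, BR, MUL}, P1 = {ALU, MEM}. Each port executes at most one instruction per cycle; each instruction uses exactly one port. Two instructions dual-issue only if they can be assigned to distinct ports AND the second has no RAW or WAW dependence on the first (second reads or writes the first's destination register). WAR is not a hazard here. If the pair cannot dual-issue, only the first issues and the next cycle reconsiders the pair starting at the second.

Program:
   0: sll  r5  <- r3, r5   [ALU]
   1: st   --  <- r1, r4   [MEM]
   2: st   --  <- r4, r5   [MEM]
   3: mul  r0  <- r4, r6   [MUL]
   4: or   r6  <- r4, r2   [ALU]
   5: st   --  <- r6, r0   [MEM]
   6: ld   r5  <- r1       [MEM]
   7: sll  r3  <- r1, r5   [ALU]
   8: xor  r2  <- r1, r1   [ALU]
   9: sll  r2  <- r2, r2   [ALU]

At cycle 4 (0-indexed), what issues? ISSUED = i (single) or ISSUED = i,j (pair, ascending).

ISSUED = 6

[0] i0+i1  sll.ALU+st.MEM  -- 2-wide
[1] i2+i3  st.MEM+mul.MUL  -- 2-wide
[2] i4  or.ALU  -- RAW r6
[3] i5  st.MEM  -- no-port MEM/MEM
[4] i6  ld.MEM  -- RAW r5
[5] i7+i8  sll.ALU+xor.ALU  -- 2-wide
[6] i9  sll.ALU  -- tail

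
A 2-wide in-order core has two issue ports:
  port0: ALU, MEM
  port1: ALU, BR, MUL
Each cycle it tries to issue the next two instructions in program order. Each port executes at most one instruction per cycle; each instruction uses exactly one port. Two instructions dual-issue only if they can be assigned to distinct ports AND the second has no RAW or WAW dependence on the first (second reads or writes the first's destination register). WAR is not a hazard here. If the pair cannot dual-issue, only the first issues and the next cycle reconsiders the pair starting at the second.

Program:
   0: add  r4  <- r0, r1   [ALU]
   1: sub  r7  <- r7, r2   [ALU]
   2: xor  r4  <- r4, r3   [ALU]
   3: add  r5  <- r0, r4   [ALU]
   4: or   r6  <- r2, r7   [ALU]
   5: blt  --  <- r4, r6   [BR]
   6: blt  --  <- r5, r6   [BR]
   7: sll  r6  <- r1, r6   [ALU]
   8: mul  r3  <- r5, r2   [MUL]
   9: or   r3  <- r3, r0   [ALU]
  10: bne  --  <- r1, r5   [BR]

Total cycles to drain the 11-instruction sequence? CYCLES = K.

t=0 i0/i1:add;sub ; pair
t=1 i2:xor ; RAW r4
t=2 i3/i4:add;or ; pair
t=3 i5:blt ; no-port BR/BR
t=4 i6/i7:blt;sll ; pair
t=5 i8:mul ; RAW+WAW r3
t=6 i9/i10:or;bne ; pair

CYCLES = 7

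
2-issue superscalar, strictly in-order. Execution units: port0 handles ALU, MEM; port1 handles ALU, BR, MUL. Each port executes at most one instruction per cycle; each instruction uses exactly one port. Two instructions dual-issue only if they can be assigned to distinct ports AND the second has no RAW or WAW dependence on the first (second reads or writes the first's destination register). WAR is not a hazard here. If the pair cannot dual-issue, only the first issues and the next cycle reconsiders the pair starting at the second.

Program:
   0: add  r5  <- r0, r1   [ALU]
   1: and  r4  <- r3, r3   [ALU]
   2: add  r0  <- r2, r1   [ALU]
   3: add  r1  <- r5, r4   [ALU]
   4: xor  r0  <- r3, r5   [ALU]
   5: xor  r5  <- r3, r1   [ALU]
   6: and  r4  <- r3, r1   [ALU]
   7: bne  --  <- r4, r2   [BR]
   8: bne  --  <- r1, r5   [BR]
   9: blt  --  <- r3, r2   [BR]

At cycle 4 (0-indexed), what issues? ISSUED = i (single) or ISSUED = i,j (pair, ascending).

ISSUED = 7

t=0 i0&i1:add+and ; 2-wide
t=1 i2&i3:add+add ; 2-wide
t=2 i4&i5:xor+xor ; 2-wide
t=3 i6:and ; RAW r4
t=4 i7:bne ; no-port BR/BR
t=5 i8:bne ; no-port BR/BR
t=6 i9:blt ; tail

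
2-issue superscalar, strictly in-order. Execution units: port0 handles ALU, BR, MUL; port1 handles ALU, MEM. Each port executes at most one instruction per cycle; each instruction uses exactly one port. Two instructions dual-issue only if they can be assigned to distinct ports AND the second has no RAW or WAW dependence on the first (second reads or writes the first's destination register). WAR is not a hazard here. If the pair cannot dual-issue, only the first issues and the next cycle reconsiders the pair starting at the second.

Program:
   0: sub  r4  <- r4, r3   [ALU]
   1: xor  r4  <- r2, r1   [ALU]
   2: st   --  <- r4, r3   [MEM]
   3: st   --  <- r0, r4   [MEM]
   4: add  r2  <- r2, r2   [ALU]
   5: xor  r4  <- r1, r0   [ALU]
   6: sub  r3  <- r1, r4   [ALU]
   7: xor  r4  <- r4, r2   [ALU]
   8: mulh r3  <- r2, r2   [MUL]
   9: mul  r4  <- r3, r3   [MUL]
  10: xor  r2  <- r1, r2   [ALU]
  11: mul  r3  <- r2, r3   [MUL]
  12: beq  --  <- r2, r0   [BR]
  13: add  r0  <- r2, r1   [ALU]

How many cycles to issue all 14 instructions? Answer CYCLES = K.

  cy0 -> i0 (sub.ALU) WAW r4
  cy1 -> i1 (xor.ALU) RAW r4
  cy2 -> i2 (st.MEM) no-port MEM/MEM
  cy3 -> i3&i4 (st.MEM add.ALU) pair
  cy4 -> i5 (xor.ALU) RAW r4
  cy5 -> i6&i7 (sub.ALU xor.ALU) pair
  cy6 -> i8 (mulh.MUL) no-port MUL/MUL
  cy7 -> i9&i10 (mul.MUL xor.ALU) pair
  cy8 -> i11 (mul.MUL) no-port MUL/BR
  cy9 -> i12&i13 (beq.BR add.ALU) pair

CYCLES = 10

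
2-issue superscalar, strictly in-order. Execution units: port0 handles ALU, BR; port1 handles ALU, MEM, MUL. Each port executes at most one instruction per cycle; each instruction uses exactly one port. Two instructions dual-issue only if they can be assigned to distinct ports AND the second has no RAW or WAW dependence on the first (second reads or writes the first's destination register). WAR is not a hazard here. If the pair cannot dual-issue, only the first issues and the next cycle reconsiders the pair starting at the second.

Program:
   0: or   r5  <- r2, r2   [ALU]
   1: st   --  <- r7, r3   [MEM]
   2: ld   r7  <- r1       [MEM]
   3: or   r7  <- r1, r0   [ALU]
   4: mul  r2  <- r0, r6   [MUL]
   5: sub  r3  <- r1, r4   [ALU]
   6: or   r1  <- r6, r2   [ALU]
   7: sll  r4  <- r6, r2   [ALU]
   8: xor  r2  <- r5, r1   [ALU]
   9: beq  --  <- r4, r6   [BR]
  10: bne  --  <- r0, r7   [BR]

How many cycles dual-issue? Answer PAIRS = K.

t=0 i0&i1:or;st ; dual
t=1 i2:ld ; WAW r7
t=2 i3&i4:or;mul ; dual
t=3 i5&i6:sub;or ; dual
t=4 i7&i8:sll;xor ; dual
t=5 i9:beq ; no-port BR/BR
t=6 i10:bne ; tail

PAIRS = 4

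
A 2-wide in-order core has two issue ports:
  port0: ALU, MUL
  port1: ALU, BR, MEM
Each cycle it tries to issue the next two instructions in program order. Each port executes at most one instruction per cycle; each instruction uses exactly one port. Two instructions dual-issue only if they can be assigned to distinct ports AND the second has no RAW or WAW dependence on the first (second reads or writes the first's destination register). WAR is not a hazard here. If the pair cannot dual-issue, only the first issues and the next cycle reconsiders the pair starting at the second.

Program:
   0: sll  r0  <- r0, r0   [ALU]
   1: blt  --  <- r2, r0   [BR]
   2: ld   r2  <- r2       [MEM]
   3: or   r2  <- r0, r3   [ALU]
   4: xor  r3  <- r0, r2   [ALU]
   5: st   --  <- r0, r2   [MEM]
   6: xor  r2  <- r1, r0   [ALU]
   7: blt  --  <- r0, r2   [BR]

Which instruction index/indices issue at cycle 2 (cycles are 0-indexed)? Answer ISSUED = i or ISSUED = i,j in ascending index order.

t=0 i0:sll.ALU ; RAW r0
t=1 i1:blt.BR ; no-port BR/MEM
t=2 i2:ld.MEM ; WAW r2
t=3 i3:or.ALU ; RAW r2
t=4 i4/i5:xor.ALU;st.MEM ; dual
t=5 i6:xor.ALU ; RAW r2
t=6 i7:blt.BR ; tail

ISSUED = 2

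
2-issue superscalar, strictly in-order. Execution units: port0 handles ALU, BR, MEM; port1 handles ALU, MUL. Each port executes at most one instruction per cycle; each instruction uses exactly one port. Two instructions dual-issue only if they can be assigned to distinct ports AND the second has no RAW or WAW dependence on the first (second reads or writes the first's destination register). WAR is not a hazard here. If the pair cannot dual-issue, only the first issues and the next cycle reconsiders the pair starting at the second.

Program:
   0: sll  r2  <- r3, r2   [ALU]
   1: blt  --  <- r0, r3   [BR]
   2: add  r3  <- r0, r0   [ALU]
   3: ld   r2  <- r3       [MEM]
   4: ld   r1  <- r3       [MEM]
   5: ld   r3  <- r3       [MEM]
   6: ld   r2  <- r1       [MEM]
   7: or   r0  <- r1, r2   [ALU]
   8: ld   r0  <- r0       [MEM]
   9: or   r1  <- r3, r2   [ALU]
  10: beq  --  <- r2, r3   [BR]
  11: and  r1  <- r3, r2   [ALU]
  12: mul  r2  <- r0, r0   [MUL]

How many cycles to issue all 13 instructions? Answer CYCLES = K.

CYCLES = 10

  cy0 -> i0/i1 (sll blt) dual
  cy1 -> i2 (add) RAW r3
  cy2 -> i3 (ld) no-port MEM/MEM
  cy3 -> i4 (ld) no-port MEM/MEM
  cy4 -> i5 (ld) no-port MEM/MEM
  cy5 -> i6 (ld) RAW r2
  cy6 -> i7 (or) RAW+WAW r0
  cy7 -> i8/i9 (ld or) dual
  cy8 -> i10/i11 (beq and) dual
  cy9 -> i12 (mul) tail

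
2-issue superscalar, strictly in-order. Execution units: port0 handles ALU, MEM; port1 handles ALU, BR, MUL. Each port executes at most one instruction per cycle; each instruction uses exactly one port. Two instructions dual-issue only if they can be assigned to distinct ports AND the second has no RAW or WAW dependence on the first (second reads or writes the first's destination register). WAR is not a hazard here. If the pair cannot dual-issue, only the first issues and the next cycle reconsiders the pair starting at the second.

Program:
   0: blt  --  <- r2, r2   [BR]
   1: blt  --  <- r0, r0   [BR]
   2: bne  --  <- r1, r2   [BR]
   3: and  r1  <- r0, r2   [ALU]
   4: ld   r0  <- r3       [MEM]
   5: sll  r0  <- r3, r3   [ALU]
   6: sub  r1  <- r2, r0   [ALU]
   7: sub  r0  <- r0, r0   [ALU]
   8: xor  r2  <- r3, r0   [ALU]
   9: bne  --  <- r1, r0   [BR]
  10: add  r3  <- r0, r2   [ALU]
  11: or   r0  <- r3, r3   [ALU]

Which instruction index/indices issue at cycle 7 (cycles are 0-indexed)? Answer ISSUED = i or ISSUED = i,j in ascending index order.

#0 head=0: blt.BR i0 no-port BR/BR
#1 head=1: blt.BR i1 no-port BR/BR
#2 head=2: bne.BR and.ALU i2,i3 2-wide
#3 head=4: ld.MEM i4 WAW r0
#4 head=5: sll.ALU i5 RAW r0
#5 head=6: sub.ALU sub.ALU i6,i7 2-wide
#6 head=8: xor.ALU bne.BR i8,i9 2-wide
#7 head=10: add.ALU i10 RAW r3
#8 head=11: or.ALU i11 tail

ISSUED = 10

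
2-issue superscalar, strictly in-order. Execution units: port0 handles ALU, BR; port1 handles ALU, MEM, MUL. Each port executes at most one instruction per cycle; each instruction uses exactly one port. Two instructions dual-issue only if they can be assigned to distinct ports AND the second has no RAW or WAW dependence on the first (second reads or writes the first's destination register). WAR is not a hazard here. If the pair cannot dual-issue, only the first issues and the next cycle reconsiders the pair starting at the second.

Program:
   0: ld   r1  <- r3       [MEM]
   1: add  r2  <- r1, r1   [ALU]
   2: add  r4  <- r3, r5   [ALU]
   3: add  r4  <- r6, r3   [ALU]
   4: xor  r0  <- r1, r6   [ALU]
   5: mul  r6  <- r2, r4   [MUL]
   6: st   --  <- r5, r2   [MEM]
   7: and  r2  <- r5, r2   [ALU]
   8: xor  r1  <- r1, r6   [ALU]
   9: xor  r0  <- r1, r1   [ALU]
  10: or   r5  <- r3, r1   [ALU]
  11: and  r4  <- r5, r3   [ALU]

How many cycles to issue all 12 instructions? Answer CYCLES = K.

CYCLES = 8

c0: i0 ld  RAW r1
c1: i1&i2 add/add  2-wide
c2: i3&i4 add/xor  2-wide
c3: i5 mul  no-port MUL/MEM
c4: i6&i7 st/and  2-wide
c5: i8 xor  RAW r1
c6: i9&i10 xor/or  2-wide
c7: i11 and  tail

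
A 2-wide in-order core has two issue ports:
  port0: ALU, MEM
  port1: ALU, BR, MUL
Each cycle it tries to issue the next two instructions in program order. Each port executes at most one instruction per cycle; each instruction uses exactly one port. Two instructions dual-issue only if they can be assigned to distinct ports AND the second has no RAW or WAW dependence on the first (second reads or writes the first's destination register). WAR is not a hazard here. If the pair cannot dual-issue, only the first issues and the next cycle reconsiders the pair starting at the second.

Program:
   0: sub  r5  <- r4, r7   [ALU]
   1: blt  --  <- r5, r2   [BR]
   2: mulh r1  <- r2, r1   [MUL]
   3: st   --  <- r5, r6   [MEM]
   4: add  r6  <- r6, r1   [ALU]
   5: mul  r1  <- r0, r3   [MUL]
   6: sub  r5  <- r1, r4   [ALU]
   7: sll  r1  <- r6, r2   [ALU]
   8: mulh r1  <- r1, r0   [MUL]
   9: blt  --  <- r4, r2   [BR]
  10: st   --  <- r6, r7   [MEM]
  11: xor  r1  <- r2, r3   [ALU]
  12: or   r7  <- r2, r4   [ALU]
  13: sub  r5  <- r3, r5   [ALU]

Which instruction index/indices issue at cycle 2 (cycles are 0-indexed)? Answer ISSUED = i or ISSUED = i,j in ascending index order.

ISSUED = 2,3

0. sub @i0  | RAW r5
1. blt @i1  | no-port BR/MUL
2. mulh;st @i2&i3  | dual
3. add;mul @i4&i5  | dual
4. sub;sll @i6&i7  | dual
5. mulh @i8  | no-port MUL/BR
6. blt;st @i9&i10  | dual
7. xor;or @i11&i12  | dual
8. sub @i13  | tail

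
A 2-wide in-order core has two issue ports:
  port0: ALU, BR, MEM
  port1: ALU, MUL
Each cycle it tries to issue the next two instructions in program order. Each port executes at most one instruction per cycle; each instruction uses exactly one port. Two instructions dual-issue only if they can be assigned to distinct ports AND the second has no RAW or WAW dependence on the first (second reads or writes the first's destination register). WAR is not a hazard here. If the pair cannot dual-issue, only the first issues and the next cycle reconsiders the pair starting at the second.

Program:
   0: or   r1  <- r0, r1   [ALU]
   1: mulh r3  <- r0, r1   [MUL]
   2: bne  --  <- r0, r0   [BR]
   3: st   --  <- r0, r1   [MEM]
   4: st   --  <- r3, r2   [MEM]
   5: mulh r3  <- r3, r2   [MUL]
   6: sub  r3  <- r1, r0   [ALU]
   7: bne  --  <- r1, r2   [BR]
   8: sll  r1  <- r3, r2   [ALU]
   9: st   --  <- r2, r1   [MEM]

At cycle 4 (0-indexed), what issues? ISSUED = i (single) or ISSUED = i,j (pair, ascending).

ISSUED = 6,7

0. or.ALU @i0  | RAW r1
1. mulh.MUL+bne.BR @i1/i2  | pair
2. st.MEM @i3  | no-port MEM/MEM
3. st.MEM+mulh.MUL @i4/i5  | pair
4. sub.ALU+bne.BR @i6/i7  | pair
5. sll.ALU @i8  | RAW r1
6. st.MEM @i9  | tail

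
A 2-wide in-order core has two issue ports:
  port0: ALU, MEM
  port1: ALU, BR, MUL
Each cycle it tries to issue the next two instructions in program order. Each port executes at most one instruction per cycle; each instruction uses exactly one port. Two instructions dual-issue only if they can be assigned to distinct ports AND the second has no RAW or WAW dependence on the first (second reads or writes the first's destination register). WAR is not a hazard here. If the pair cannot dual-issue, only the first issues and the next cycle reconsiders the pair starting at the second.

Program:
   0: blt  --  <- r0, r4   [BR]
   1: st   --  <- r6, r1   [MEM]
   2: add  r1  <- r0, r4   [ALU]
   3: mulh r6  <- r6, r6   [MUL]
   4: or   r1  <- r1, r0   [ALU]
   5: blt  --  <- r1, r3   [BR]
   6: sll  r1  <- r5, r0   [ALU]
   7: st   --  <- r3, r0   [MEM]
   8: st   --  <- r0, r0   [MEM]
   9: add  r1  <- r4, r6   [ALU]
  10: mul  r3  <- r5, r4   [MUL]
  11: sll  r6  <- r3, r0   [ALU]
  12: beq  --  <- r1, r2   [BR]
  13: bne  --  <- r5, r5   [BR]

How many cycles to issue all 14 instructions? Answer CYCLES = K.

#0 head=0: blt.BR st.MEM i0/i1 pair
#1 head=2: add.ALU mulh.MUL i2/i3 pair
#2 head=4: or.ALU i4 RAW r1
#3 head=5: blt.BR sll.ALU i5/i6 pair
#4 head=7: st.MEM i7 no-port MEM/MEM
#5 head=8: st.MEM add.ALU i8/i9 pair
#6 head=10: mul.MUL i10 RAW r3
#7 head=11: sll.ALU beq.BR i11/i12 pair
#8 head=13: bne.BR i13 tail

CYCLES = 9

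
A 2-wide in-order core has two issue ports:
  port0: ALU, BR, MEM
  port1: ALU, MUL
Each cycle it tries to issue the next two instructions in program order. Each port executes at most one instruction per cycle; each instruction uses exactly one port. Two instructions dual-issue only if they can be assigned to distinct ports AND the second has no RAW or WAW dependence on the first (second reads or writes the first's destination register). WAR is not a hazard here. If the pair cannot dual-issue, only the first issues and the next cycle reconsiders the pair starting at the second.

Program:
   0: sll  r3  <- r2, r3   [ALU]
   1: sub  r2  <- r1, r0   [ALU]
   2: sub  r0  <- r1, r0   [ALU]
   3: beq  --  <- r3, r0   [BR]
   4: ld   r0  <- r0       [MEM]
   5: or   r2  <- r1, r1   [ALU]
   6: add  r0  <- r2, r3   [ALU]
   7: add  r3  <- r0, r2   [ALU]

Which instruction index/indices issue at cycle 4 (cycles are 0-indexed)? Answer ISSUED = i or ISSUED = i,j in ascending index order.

0. sll.ALU sub.ALU @i0+i1  | pair
1. sub.ALU @i2  | RAW r0
2. beq.BR @i3  | no-port BR/MEM
3. ld.MEM or.ALU @i4+i5  | pair
4. add.ALU @i6  | RAW r0
5. add.ALU @i7  | tail

ISSUED = 6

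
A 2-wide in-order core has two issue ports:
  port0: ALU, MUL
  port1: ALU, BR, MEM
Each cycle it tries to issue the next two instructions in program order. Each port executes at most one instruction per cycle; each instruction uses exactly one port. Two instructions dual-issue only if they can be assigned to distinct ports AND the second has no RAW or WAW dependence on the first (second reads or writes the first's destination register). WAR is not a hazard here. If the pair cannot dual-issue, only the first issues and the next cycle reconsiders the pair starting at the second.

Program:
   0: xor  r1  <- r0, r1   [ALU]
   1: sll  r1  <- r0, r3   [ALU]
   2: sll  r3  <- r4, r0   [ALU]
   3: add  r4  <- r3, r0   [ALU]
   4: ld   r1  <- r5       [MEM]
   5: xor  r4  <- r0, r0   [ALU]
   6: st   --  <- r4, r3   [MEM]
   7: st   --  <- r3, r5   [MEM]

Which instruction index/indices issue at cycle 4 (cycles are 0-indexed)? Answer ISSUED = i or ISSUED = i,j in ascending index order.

ISSUED = 6

c0: i0 xor  WAW r1
c1: i1+i2 sll sll  pair
c2: i3+i4 add ld  pair
c3: i5 xor  RAW r4
c4: i6 st  no-port MEM/MEM
c5: i7 st  tail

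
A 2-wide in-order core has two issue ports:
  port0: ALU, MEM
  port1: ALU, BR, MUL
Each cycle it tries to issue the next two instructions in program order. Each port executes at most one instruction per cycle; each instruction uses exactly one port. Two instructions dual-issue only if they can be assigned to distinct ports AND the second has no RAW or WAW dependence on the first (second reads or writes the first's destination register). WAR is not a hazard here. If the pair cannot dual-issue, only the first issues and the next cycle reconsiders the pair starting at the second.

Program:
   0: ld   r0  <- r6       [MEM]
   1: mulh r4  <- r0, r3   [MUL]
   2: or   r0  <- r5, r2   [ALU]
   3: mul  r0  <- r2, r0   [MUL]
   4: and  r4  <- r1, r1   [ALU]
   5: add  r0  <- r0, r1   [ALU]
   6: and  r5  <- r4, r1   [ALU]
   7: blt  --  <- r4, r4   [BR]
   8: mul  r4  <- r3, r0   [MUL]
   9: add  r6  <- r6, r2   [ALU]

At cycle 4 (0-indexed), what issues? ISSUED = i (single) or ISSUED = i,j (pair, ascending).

ISSUED = 7

[0] i0  ld.MEM  -- RAW r0
[1] i1/i2  mulh.MUL/or.ALU  -- dual
[2] i3/i4  mul.MUL/and.ALU  -- dual
[3] i5/i6  add.ALU/and.ALU  -- dual
[4] i7  blt.BR  -- no-port BR/MUL
[5] i8/i9  mul.MUL/add.ALU  -- dual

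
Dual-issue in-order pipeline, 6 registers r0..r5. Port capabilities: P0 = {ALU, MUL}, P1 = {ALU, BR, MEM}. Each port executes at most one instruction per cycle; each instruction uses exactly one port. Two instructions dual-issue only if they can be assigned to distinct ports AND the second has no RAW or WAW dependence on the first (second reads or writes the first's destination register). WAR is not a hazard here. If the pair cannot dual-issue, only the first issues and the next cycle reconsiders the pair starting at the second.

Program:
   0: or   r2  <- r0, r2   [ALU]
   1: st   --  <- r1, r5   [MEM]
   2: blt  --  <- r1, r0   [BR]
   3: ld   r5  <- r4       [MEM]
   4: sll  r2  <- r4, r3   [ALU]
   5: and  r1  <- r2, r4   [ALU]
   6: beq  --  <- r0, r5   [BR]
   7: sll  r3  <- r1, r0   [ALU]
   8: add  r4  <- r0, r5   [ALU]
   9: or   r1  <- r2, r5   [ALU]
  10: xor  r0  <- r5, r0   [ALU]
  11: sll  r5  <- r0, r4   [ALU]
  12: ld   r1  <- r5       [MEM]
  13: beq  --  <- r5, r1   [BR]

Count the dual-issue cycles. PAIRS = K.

PAIRS = 5

0. or st @i0,i1  | 2-wide
1. blt @i2  | no-port BR/MEM
2. ld sll @i3,i4  | 2-wide
3. and beq @i5,i6  | 2-wide
4. sll add @i7,i8  | 2-wide
5. or xor @i9,i10  | 2-wide
6. sll @i11  | RAW r5
7. ld @i12  | no-port MEM/BR
8. beq @i13  | tail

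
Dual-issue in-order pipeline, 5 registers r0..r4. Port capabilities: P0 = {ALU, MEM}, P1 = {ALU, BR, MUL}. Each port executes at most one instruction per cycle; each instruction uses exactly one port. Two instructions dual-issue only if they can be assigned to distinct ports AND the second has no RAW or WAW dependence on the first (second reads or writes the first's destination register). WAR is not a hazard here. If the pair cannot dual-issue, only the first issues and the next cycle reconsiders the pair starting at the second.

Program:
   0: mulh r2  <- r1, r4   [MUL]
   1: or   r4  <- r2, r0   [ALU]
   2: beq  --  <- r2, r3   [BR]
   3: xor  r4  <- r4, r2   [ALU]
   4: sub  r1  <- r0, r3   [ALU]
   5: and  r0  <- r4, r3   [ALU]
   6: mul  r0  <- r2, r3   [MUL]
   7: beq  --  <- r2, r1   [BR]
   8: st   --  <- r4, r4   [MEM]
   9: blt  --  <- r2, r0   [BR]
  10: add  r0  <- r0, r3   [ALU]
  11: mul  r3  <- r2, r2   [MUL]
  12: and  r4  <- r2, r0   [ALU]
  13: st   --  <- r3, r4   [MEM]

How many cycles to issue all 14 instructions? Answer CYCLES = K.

#0 head=0: mulh.MUL i0 RAW r2
#1 head=1: or.ALU beq.BR i1/i2 2-wide
#2 head=3: xor.ALU sub.ALU i3/i4 2-wide
#3 head=5: and.ALU i5 WAW r0
#4 head=6: mul.MUL i6 no-port MUL/BR
#5 head=7: beq.BR st.MEM i7/i8 2-wide
#6 head=9: blt.BR add.ALU i9/i10 2-wide
#7 head=11: mul.MUL and.ALU i11/i12 2-wide
#8 head=13: st.MEM i13 tail

CYCLES = 9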